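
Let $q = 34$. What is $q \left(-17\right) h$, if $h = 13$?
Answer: $-7514$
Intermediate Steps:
$q \left(-17\right) h = 34 \left(-17\right) 13 = \left(-578\right) 13 = -7514$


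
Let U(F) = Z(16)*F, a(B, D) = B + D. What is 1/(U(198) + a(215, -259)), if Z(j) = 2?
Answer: 1/352 ≈ 0.0028409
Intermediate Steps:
U(F) = 2*F
1/(U(198) + a(215, -259)) = 1/(2*198 + (215 - 259)) = 1/(396 - 44) = 1/352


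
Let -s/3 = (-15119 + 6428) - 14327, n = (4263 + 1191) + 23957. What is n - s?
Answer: -39643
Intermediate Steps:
n = 29411 (n = 5454 + 23957 = 29411)
s = 69054 (s = -3*((-15119 + 6428) - 14327) = -3*(-8691 - 14327) = -3*(-23018) = 69054)
n - s = 29411 - 1*69054 = 29411 - 69054 = -39643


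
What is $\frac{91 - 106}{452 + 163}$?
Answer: $- \frac{1}{41} \approx -0.02439$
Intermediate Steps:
$\frac{91 - 106}{452 + 163} = - \frac{15}{615} = \left(-15\right) \frac{1}{615} = - \frac{1}{41}$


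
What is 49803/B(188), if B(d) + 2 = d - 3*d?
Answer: -16601/126 ≈ -131.75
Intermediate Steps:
B(d) = -2 - 2*d (B(d) = -2 + (d - 3*d) = -2 - 2*d)
49803/B(188) = 49803/(-2 - 2*188) = 49803/(-2 - 376) = 49803/(-378) = 49803*(-1/378) = -16601/126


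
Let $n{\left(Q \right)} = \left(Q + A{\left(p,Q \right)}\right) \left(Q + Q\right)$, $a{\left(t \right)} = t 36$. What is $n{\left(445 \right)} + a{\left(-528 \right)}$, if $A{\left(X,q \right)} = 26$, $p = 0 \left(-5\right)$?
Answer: $400182$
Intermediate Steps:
$a{\left(t \right)} = 36 t$
$p = 0$
$n{\left(Q \right)} = 2 Q \left(26 + Q\right)$ ($n{\left(Q \right)} = \left(Q + 26\right) \left(Q + Q\right) = \left(26 + Q\right) 2 Q = 2 Q \left(26 + Q\right)$)
$n{\left(445 \right)} + a{\left(-528 \right)} = 2 \cdot 445 \left(26 + 445\right) + 36 \left(-528\right) = 2 \cdot 445 \cdot 471 - 19008 = 419190 - 19008 = 400182$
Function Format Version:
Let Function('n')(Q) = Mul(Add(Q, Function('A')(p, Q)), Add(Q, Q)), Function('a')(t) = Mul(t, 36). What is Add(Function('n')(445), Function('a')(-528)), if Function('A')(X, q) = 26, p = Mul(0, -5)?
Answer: 400182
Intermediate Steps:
Function('a')(t) = Mul(36, t)
p = 0
Function('n')(Q) = Mul(2, Q, Add(26, Q)) (Function('n')(Q) = Mul(Add(Q, 26), Add(Q, Q)) = Mul(Add(26, Q), Mul(2, Q)) = Mul(2, Q, Add(26, Q)))
Add(Function('n')(445), Function('a')(-528)) = Add(Mul(2, 445, Add(26, 445)), Mul(36, -528)) = Add(Mul(2, 445, 471), -19008) = Add(419190, -19008) = 400182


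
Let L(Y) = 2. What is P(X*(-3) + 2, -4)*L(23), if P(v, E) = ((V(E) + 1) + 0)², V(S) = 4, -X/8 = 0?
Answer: 50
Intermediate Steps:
X = 0 (X = -8*0 = 0)
P(v, E) = 25 (P(v, E) = ((4 + 1) + 0)² = (5 + 0)² = 5² = 25)
P(X*(-3) + 2, -4)*L(23) = 25*2 = 50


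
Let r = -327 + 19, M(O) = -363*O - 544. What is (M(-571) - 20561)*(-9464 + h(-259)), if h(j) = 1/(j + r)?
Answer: -332998018984/189 ≈ -1.7619e+9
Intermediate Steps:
M(O) = -544 - 363*O
r = -308
h(j) = 1/(-308 + j) (h(j) = 1/(j - 308) = 1/(-308 + j))
(M(-571) - 20561)*(-9464 + h(-259)) = ((-544 - 363*(-571)) - 20561)*(-9464 + 1/(-308 - 259)) = ((-544 + 207273) - 20561)*(-9464 + 1/(-567)) = (206729 - 20561)*(-9464 - 1/567) = 186168*(-5366089/567) = -332998018984/189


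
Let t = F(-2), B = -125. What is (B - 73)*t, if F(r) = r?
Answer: 396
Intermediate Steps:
t = -2
(B - 73)*t = (-125 - 73)*(-2) = -198*(-2) = 396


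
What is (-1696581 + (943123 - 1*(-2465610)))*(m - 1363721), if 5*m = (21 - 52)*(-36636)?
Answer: -9729969767128/5 ≈ -1.9460e+12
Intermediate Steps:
m = 1135716/5 (m = ((21 - 52)*(-36636))/5 = (-31*(-36636))/5 = (⅕)*1135716 = 1135716/5 ≈ 2.2714e+5)
(-1696581 + (943123 - 1*(-2465610)))*(m - 1363721) = (-1696581 + (943123 - 1*(-2465610)))*(1135716/5 - 1363721) = (-1696581 + (943123 + 2465610))*(-5682889/5) = (-1696581 + 3408733)*(-5682889/5) = 1712152*(-5682889/5) = -9729969767128/5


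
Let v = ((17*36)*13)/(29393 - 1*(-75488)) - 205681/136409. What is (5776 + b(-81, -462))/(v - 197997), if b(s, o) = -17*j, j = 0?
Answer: -5902540743736/202336186268855 ≈ -0.029172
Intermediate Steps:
b(s, o) = 0 (b(s, o) = -17*0 = 0)
v = -2926679851/2043816047 (v = (612*13)/(29393 + 75488) - 205681*1/136409 = 7956/104881 - 29383/19487 = -2926679851/2043816047 ≈ -1.4320)
(5776 + b(-81, -462))/(v - 197997) = (5776 + 0)/(-2926679851/2043816047 - 197997) = 5776/(-404672372537710/2043816047) = 5776*(-2043816047/404672372537710) = -5902540743736/202336186268855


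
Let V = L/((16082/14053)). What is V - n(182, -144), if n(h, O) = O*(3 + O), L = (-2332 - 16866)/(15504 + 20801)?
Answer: -5927451260267/291928505 ≈ -20304.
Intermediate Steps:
L = -19198/36305 ≈ -0.52880
V = -134894747/291928505 (V = -19198/(36305*(16082/14053)) = -19198/(36305*(16082*(1/14053))) = -19198/(36305*16082/14053) = -19198/36305*14053/16082 = -134894747/291928505 ≈ -0.46208)
V - n(182, -144) = -134894747/291928505 - (-144)*(3 - 144) = -134894747/291928505 - (-144)*(-141) = -134894747/291928505 - 1*20304 = -134894747/291928505 - 20304 = -5927451260267/291928505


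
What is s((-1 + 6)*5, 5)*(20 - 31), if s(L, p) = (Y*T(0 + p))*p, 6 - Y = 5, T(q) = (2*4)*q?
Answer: -2200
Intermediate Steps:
T(q) = 8*q
Y = 1 (Y = 6 - 1*5 = 6 - 5 = 1)
s(L, p) = 8*p² (s(L, p) = (1*(8*(0 + p)))*p = (1*(8*p))*p = (8*p)*p = 8*p²)
s((-1 + 6)*5, 5)*(20 - 31) = (8*5²)*(20 - 31) = (8*25)*(-11) = 200*(-11) = -2200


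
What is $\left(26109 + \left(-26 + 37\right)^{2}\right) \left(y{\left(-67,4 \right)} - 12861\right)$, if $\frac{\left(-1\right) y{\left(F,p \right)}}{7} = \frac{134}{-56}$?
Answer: $- \frac{673809355}{2} \approx -3.369 \cdot 10^{8}$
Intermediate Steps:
$y{\left(F,p \right)} = \frac{67}{4}$ ($y{\left(F,p \right)} = - 7 \frac{134}{-56} = - 7 \cdot 134 \left(- \frac{1}{56}\right) = \left(-7\right) \left(- \frac{67}{28}\right) = \frac{67}{4}$)
$\left(26109 + \left(-26 + 37\right)^{2}\right) \left(y{\left(-67,4 \right)} - 12861\right) = \left(26109 + \left(-26 + 37\right)^{2}\right) \left(\frac{67}{4} - 12861\right) = \left(26109 + 11^{2}\right) \left(- \frac{51377}{4}\right) = \left(26109 + 121\right) \left(- \frac{51377}{4}\right) = 26230 \left(- \frac{51377}{4}\right) = - \frac{673809355}{2}$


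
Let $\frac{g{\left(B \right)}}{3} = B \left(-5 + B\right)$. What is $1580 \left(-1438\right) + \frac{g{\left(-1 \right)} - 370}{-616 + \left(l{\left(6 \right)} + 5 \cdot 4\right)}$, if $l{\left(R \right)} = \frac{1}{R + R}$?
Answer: $- \frac{16247353816}{7151} \approx -2.272 \cdot 10^{6}$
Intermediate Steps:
$l{\left(R \right)} = \frac{1}{2 R}$
$g{\left(B \right)} = 3 B \left(-5 + B\right)$
$1580 \left(-1438\right) + \frac{g{\left(-1 \right)} - 370}{-616 + \left(l{\left(6 \right)} + 5 \cdot 4\right)} = 1580 \left(-1438\right) + \frac{3 \left(-1\right) \left(-5 - 1\right) - 370}{-616 + \left(\frac{1}{2 \cdot 6} + 5 \cdot 4\right)} = -2272040 + \frac{3 \left(-1\right) \left(-6\right) - 370}{-616 + \left(\frac{1}{2} \cdot \frac{1}{6} + 20\right)} = -2272040 + \frac{18 - 370}{-616 + \left(\frac{1}{12} + 20\right)} = -2272040 - \frac{352}{-616 + \frac{241}{12}} = -2272040 - \frac{352}{- \frac{7151}{12}} = -2272040 - - \frac{4224}{7151} = -2272040 + \frac{4224}{7151} = - \frac{16247353816}{7151}$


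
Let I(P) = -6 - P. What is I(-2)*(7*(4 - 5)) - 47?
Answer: -19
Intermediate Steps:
I(-2)*(7*(4 - 5)) - 47 = (-6 - 1*(-2))*(7*(4 - 5)) - 47 = (-6 + 2)*(7*(-1)) - 47 = -4*(-7) - 47 = 28 - 47 = -19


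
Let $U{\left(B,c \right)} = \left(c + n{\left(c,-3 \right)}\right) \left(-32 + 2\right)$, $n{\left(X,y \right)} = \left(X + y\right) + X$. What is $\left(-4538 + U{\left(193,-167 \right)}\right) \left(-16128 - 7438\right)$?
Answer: $-249375412$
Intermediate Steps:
$n{\left(X,y \right)} = y + 2 X$
$U{\left(B,c \right)} = 90 - 90 c$ ($U{\left(B,c \right)} = \left(c + \left(-3 + 2 c\right)\right) \left(-32 + 2\right) = \left(-3 + 3 c\right) \left(-30\right) = 90 - 90 c$)
$\left(-4538 + U{\left(193,-167 \right)}\right) \left(-16128 - 7438\right) = \left(-4538 + \left(90 - -15030\right)\right) \left(-16128 - 7438\right) = \left(-4538 + \left(90 + 15030\right)\right) \left(-23566\right) = \left(-4538 + 15120\right) \left(-23566\right) = 10582 \left(-23566\right) = -249375412$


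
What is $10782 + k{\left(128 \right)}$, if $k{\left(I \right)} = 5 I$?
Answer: $11422$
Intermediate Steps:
$10782 + k{\left(128 \right)} = 10782 + 5 \cdot 128 = 10782 + 640 = 11422$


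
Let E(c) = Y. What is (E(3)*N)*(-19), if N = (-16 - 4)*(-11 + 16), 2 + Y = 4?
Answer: 3800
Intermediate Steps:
Y = 2 (Y = -2 + 4 = 2)
E(c) = 2
N = -100 (N = -20*5 = -100)
(E(3)*N)*(-19) = (2*(-100))*(-19) = -200*(-19) = 3800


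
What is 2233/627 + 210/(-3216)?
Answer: 106813/30552 ≈ 3.4961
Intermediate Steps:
2233/627 + 210/(-3216) = 2233*(1/627) + 210*(-1/3216) = 203/57 - 35/536 = 106813/30552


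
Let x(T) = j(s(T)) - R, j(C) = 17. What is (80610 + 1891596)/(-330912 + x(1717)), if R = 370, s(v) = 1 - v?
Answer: -1972206/331265 ≈ -5.9536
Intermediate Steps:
x(T) = -353 (x(T) = 17 - 1*370 = 17 - 370 = -353)
(80610 + 1891596)/(-330912 + x(1717)) = (80610 + 1891596)/(-330912 - 353) = 1972206/(-331265) = 1972206*(-1/331265) = -1972206/331265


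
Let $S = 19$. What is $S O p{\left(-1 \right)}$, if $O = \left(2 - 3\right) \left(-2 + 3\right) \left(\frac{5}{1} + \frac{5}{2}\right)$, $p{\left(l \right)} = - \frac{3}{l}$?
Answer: $- \frac{855}{2} \approx -427.5$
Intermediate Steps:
$O = - \frac{15}{2}$ ($O = \left(-1\right) 1 \left(5 \cdot 1 + 5 \cdot \frac{1}{2}\right) = - (5 + \frac{5}{2}) = \left(-1\right) \frac{15}{2} = - \frac{15}{2} \approx -7.5$)
$S O p{\left(-1 \right)} = 19 \left(- \frac{15}{2}\right) \left(- \frac{3}{-1}\right) = - \frac{285 \left(\left(-3\right) \left(-1\right)\right)}{2} = \left(- \frac{285}{2}\right) 3 = - \frac{855}{2}$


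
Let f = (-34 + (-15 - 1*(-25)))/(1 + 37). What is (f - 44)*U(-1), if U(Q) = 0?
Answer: 0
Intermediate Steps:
f = -12/19 (f = (-34 + (-15 + 25))/38 = (-34 + 10)*(1/38) = -24*1/38 = -12/19 ≈ -0.63158)
(f - 44)*U(-1) = (-12/19 - 44)*0 = -848/19*0 = 0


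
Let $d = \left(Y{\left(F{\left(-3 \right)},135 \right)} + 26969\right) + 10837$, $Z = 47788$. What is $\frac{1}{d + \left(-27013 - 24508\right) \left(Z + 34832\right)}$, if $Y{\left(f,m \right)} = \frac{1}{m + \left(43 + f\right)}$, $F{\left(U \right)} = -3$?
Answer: $- \frac{175}{744909762449} \approx -2.3493 \cdot 10^{-10}$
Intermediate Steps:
$Y{\left(f,m \right)} = \frac{1}{43 + f + m}$
$d = \frac{6616051}{175}$ ($d = \left(\frac{1}{43 - 3 + 135} + 26969\right) + 10837 = \left(\frac{1}{175} + 26969\right) + 10837 = \frac{4719576}{175} + 10837 = \frac{6616051}{175} \approx 37806.0$)
$\frac{1}{d + \left(-27013 - 24508\right) \left(Z + 34832\right)} = \frac{1}{\frac{6616051}{175} + \left(-27013 - 24508\right) \left(47788 + 34832\right)} = \frac{1}{\frac{6616051}{175} - 4256665020} = \frac{1}{- \frac{744909762449}{175}} = - \frac{175}{744909762449}$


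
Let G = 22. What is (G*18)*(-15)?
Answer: -5940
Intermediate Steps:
(G*18)*(-15) = (22*18)*(-15) = 396*(-15) = -5940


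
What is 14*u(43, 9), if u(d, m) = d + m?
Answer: 728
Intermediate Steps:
14*u(43, 9) = 14*(43 + 9) = 14*52 = 728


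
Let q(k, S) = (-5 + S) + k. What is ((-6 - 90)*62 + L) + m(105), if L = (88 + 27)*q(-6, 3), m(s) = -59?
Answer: -6931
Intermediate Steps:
q(k, S) = -5 + S + k
L = -920 (L = (88 + 27)*(-5 + 3 - 6) = 115*(-8) = -920)
((-6 - 90)*62 + L) + m(105) = ((-6 - 90)*62 - 920) - 59 = (-96*62 - 920) - 59 = (-5952 - 920) - 59 = -6872 - 59 = -6931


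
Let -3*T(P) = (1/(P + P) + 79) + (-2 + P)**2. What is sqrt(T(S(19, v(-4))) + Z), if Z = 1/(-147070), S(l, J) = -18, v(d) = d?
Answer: I*sqrt(279719211235695)/1323630 ≈ 12.636*I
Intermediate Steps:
Z = -1/147070 ≈ -6.7995e-6
T(P) = -79/3 - (-2 + P)**2/3 - 1/(6*P) (T(P) = -((1/(P + P) + 79) + (-2 + P)**2)/3 = -((1/(2*P) + 79) + (-2 + P)**2)/3 = -((79 + 1/(2*P)) + (-2 + P)**2)/3 = -(79 + (-2 + P)**2 + 1/(2*P))/3 = -79/3 - (-2 + P)**2/3 - 1/(6*P))
sqrt(T(S(19, v(-4))) + Z) = sqrt((1/6)*(-1 - 2*(-18)*(79 + (-2 - 18)**2))/(-18) - 1/147070) = sqrt((1/6)*(-1/18)*(-1 - 2*(-18)*(79 + (-20)**2)) - 1/147070) = sqrt((1/6)*(-1/18)*(-1 - 2*(-18)*(79 + 400)) - 1/147070) = sqrt((1/6)*(-1/18)*(-1 - 2*(-18)*479) - 1/147070) = sqrt((1/6)*(-1/18)*(-1 + 17244) - 1/147070) = sqrt((1/6)*(-1/18)*17243 - 1/147070) = sqrt(-17243/108 - 1/147070) = sqrt(-1267964059/7941780) = I*sqrt(279719211235695)/1323630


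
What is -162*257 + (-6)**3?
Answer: -41850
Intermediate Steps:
-162*257 + (-6)**3 = -41634 - 216 = -41850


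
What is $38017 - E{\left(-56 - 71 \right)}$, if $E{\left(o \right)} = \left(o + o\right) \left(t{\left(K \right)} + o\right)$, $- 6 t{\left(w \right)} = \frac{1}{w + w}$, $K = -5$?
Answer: $\frac{172897}{30} \approx 5763.2$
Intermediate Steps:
$t{\left(w \right)} = - \frac{1}{12 w}$ ($t{\left(w \right)} = - \frac{1}{6 \left(w + w\right)} = - \frac{1}{6 \cdot 2 w} = - \frac{\frac{1}{2} \frac{1}{w}}{6} = - \frac{1}{12 w}$)
$E{\left(o \right)} = 2 o \left(\frac{1}{60} + o\right)$ ($E{\left(o \right)} = \left(o + o\right) \left(- \frac{1}{12 \left(-5\right)} + o\right) = 2 o \left(\left(- \frac{1}{12}\right) \left(- \frac{1}{5}\right) + o\right) = 2 o \left(\frac{1}{60} + o\right)$)
$38017 - E{\left(-56 - 71 \right)} = 38017 - \frac{\left(-56 - 71\right) \left(1 + 60 \left(-56 - 71\right)\right)}{30} = 38017 - \frac{1}{30} \left(-127\right) \left(1 + 60 \left(-127\right)\right) = 38017 - \frac{1}{30} \left(-127\right) \left(1 - 7620\right) = 38017 - \frac{1}{30} \left(-127\right) \left(-7619\right) = 38017 - \frac{967613}{30} = \frac{172897}{30}$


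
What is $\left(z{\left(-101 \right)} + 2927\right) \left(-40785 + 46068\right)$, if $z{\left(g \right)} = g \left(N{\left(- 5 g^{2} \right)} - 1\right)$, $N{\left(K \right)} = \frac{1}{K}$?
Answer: $\frac{8078451903}{505} \approx 1.5997 \cdot 10^{7}$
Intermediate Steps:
$z{\left(g \right)} = g \left(-1 - \frac{1}{5 g^{2}}\right)$ ($z{\left(g \right)} = g \left(\frac{1}{\left(-5\right) g^{2}} - 1\right) = g \left(- \frac{1}{5 g^{2}} - 1\right) = g \left(-1 - \frac{1}{5 g^{2}}\right)$)
$\left(z{\left(-101 \right)} + 2927\right) \left(-40785 + 46068\right) = \left(\left(\left(-1\right) \left(-101\right) - \frac{1}{5 \left(-101\right)}\right) + 2927\right) \left(-40785 + 46068\right) = \left(\left(101 - - \frac{1}{505}\right) + 2927\right) 5283 = \left(\left(101 + \frac{1}{505}\right) + 2927\right) 5283 = \left(\frac{51006}{505} + 2927\right) 5283 = \frac{1529141}{505} \cdot 5283 = \frac{8078451903}{505}$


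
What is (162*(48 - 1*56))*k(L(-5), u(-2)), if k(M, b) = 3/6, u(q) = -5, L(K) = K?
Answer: -648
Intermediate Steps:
k(M, b) = 1/2 (k(M, b) = 3*(1/6) = 1/2)
(162*(48 - 1*56))*k(L(-5), u(-2)) = (162*(48 - 1*56))*(1/2) = (162*(48 - 56))*(1/2) = (162*(-8))*(1/2) = -1296*1/2 = -648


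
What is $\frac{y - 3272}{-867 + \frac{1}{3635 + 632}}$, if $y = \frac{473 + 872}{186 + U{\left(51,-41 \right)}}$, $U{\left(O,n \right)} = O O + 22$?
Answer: $\frac{39212462701}{10391861792} \approx 3.7734$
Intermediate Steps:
$U{\left(O,n \right)} = 22 + O^{2}$ ($U{\left(O,n \right)} = O^{2} + 22 = 22 + O^{2}$)
$y = \frac{1345}{2809}$ ($y = \frac{473 + 872}{186 + \left(22 + 51^{2}\right)} = \frac{1345}{186 + \left(22 + 2601\right)} = \frac{1345}{186 + 2623} = \frac{1345}{2809} \approx 0.47882$)
$\frac{y - 3272}{-867 + \frac{1}{3635 + 632}} = \frac{\frac{1345}{2809} - 3272}{-867 + \frac{1}{3635 + 632}} = - \frac{9189703}{2809 \left(-867 + \frac{1}{4267}\right)} = - \frac{9189703}{2809 \left(- \frac{3699488}{4267}\right)} = \left(- \frac{9189703}{2809}\right) \left(- \frac{4267}{3699488}\right) = \frac{39212462701}{10391861792}$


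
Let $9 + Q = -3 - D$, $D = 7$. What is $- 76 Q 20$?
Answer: $28880$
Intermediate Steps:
$Q = -19$ ($Q = -9 - 10 = -19$)
$- 76 Q 20 = \left(-76\right) \left(-19\right) 20 = 1444 \cdot 20 = 28880$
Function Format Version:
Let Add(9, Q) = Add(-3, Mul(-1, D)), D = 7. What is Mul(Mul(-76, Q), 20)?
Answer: 28880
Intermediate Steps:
Q = -19 (Q = Add(-9, Add(-3, Mul(-1, 7))) = Add(-9, Add(-3, -7)) = Add(-9, -10) = -19)
Mul(Mul(-76, Q), 20) = Mul(Mul(-76, -19), 20) = Mul(1444, 20) = 28880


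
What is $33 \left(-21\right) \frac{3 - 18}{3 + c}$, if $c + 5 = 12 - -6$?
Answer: $\frac{10395}{16} \approx 649.69$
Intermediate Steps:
$c = 13$ ($c = -5 + \left(12 - -6\right) = -5 + \left(12 + 6\right) = -5 + 18 = 13$)
$33 \left(-21\right) \frac{3 - 18}{3 + c} = 33 \left(-21\right) \frac{3 - 18}{3 + 13} = - 693 \left(- \frac{15}{16}\right) = - 693 \left(\left(-15\right) \frac{1}{16}\right) = \left(-693\right) \left(- \frac{15}{16}\right) = \frac{10395}{16}$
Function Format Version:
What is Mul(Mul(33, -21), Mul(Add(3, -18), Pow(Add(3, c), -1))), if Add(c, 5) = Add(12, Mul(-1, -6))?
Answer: Rational(10395, 16) ≈ 649.69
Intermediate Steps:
c = 13 (c = Add(-5, Add(12, Mul(-1, -6))) = Add(-5, Add(12, 6)) = Add(-5, 18) = 13)
Mul(Mul(33, -21), Mul(Add(3, -18), Pow(Add(3, c), -1))) = Mul(Mul(33, -21), Mul(Add(3, -18), Pow(Add(3, 13), -1))) = Mul(-693, Mul(-15, Pow(16, -1))) = Mul(-693, Mul(-15, Rational(1, 16))) = Mul(-693, Rational(-15, 16)) = Rational(10395, 16)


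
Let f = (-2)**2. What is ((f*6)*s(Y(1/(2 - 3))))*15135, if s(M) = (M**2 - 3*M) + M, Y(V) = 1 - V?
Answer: 0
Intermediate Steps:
f = 4
s(M) = M**2 - 2*M
((f*6)*s(Y(1/(2 - 3))))*15135 = ((4*6)*((1 - 1/(2 - 3))*(-2 + (1 - 1/(2 - 3)))))*15135 = (24*((1 - 1/(-1))*(-2 + (1 - 1/(-1)))))*15135 = (24*((1 - 1*(-1))*(-2 + (1 - 1*(-1)))))*15135 = (24*((1 + 1)*(-2 + (1 + 1))))*15135 = (24*(2*(-2 + 2)))*15135 = (24*(2*0))*15135 = (24*0)*15135 = 0*15135 = 0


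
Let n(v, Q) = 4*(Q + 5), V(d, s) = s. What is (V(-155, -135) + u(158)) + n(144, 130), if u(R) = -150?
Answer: 255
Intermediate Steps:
n(v, Q) = 20 + 4*Q (n(v, Q) = 4*(5 + Q) = 20 + 4*Q)
(V(-155, -135) + u(158)) + n(144, 130) = (-135 - 150) + (20 + 4*130) = -285 + (20 + 520) = -285 + 540 = 255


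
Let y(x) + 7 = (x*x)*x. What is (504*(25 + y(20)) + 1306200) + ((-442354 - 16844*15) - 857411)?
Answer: 3794847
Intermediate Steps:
y(x) = -7 + x³ (y(x) = -7 + (x*x)*x = -7 + x²*x = -7 + x³)
(504*(25 + y(20)) + 1306200) + ((-442354 - 16844*15) - 857411) = (504*(25 + (-7 + 20³)) + 1306200) + ((-442354 - 16844*15) - 857411) = (504*(25 + (-7 + 8000)) + 1306200) + ((-442354 - 252660) - 857411) = (504*(25 + 7993) + 1306200) + (-695014 - 857411) = (504*8018 + 1306200) - 1552425 = (4041072 + 1306200) - 1552425 = 5347272 - 1552425 = 3794847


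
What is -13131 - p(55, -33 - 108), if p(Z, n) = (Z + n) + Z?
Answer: -13100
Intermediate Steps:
p(Z, n) = n + 2*Z
-13131 - p(55, -33 - 108) = -13131 - ((-33 - 108) + 2*55) = -13131 - (-141 + 110) = -13131 - 1*(-31) = -13131 + 31 = -13100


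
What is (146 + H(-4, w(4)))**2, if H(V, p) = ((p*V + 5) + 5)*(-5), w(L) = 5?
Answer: 38416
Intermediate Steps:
H(V, p) = -50 - 5*V*p (H(V, p) = ((V*p + 5) + 5)*(-5) = ((5 + V*p) + 5)*(-5) = (10 + V*p)*(-5) = -50 - 5*V*p)
(146 + H(-4, w(4)))**2 = (146 + (-50 - 5*(-4)*5))**2 = (146 + (-50 + 100))**2 = (146 + 50)**2 = 196**2 = 38416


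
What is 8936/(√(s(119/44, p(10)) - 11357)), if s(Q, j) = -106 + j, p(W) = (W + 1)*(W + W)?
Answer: -8936*I*√11243/11243 ≈ -84.276*I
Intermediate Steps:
p(W) = 2*W*(1 + W) (p(W) = (1 + W)*(2*W) = 2*W*(1 + W))
8936/(√(s(119/44, p(10)) - 11357)) = 8936/(√((-106 + 2*10*(1 + 10)) - 11357)) = 8936/(√((-106 + 2*10*11) - 11357)) = 8936/(√((-106 + 220) - 11357)) = 8936/(√(114 - 11357)) = 8936/(√(-11243)) = 8936/((I*√11243)) = 8936*(-I*√11243/11243) = -8936*I*√11243/11243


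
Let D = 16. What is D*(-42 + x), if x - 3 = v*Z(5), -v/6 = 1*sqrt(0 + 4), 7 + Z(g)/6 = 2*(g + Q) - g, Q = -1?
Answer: 3984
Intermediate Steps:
Z(g) = -54 + 6*g (Z(g) = -42 + 6*(2*(g - 1) - g) = -42 + 6*(2*(-1 + g) - g) = -42 + 6*((-2 + 2*g) - g) = -42 + 6*(-2 + g) = -42 + (-12 + 6*g) = -54 + 6*g)
v = -12 (v = -6*sqrt(0 + 4) = -6*sqrt(4) = -6*2 = -12)
x = 291 (x = 3 - 12*(-54 + 6*5) = 3 - 12*(-54 + 30) = 3 - 12*(-24) = 3 + 288 = 291)
D*(-42 + x) = 16*(-42 + 291) = 16*249 = 3984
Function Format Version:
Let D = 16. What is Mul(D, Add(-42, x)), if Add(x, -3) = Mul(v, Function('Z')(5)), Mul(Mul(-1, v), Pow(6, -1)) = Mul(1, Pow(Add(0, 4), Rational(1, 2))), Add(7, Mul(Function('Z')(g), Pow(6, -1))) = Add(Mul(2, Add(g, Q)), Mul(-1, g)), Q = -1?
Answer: 3984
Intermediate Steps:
Function('Z')(g) = Add(-54, Mul(6, g)) (Function('Z')(g) = Add(-42, Mul(6, Add(Mul(2, Add(g, -1)), Mul(-1, g)))) = Add(-42, Mul(6, Add(Mul(2, Add(-1, g)), Mul(-1, g)))) = Add(-42, Mul(6, Add(Add(-2, Mul(2, g)), Mul(-1, g)))) = Add(-42, Mul(6, Add(-2, g))) = Add(-42, Add(-12, Mul(6, g))) = Add(-54, Mul(6, g)))
v = -12 (v = Mul(-6, Mul(1, Pow(Add(0, 4), Rational(1, 2)))) = Mul(-6, Mul(1, Pow(4, Rational(1, 2)))) = Mul(-6, Mul(1, 2)) = Mul(-6, 2) = -12)
x = 291 (x = Add(3, Mul(-12, Add(-54, Mul(6, 5)))) = Add(3, Mul(-12, Add(-54, 30))) = Add(3, Mul(-12, -24)) = Add(3, 288) = 291)
Mul(D, Add(-42, x)) = Mul(16, Add(-42, 291)) = Mul(16, 249) = 3984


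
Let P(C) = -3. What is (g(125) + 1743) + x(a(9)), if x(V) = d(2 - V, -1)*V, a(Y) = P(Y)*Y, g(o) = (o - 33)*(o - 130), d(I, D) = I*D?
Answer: 2066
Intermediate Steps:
d(I, D) = D*I
g(o) = (-130 + o)*(-33 + o) (g(o) = (-33 + o)*(-130 + o) = (-130 + o)*(-33 + o))
a(Y) = -3*Y
x(V) = V*(-2 + V) (x(V) = (-(2 - V))*V = (-2 + V)*V = V*(-2 + V))
(g(125) + 1743) + x(a(9)) = ((4290 + 125² - 163*125) + 1743) + (-3*9)*(-2 - 3*9) = ((4290 + 15625 - 20375) + 1743) - 27*(-2 - 27) = (-460 + 1743) - 27*(-29) = 1283 + 783 = 2066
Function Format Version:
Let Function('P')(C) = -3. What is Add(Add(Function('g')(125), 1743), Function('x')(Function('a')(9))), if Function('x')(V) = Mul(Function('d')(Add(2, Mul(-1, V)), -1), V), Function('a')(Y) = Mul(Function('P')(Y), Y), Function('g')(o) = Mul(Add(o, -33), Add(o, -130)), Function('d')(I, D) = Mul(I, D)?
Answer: 2066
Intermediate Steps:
Function('d')(I, D) = Mul(D, I)
Function('g')(o) = Mul(Add(-130, o), Add(-33, o)) (Function('g')(o) = Mul(Add(-33, o), Add(-130, o)) = Mul(Add(-130, o), Add(-33, o)))
Function('a')(Y) = Mul(-3, Y)
Function('x')(V) = Mul(V, Add(-2, V)) (Function('x')(V) = Mul(Mul(-1, Add(2, Mul(-1, V))), V) = Mul(Add(-2, V), V) = Mul(V, Add(-2, V)))
Add(Add(Function('g')(125), 1743), Function('x')(Function('a')(9))) = Add(Add(Add(4290, Pow(125, 2), Mul(-163, 125)), 1743), Mul(Mul(-3, 9), Add(-2, Mul(-3, 9)))) = Add(Add(Add(4290, 15625, -20375), 1743), Mul(-27, Add(-2, -27))) = Add(Add(-460, 1743), Mul(-27, -29)) = Add(1283, 783) = 2066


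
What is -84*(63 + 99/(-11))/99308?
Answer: -1134/24827 ≈ -0.045676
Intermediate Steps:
-84*(63 + 99/(-11))/99308 = -84*(63 + 99*(-1/11))*(1/99308) = -84*(63 - 9)*(1/99308) = -84*54*(1/99308) = -4536*1/99308 = -1134/24827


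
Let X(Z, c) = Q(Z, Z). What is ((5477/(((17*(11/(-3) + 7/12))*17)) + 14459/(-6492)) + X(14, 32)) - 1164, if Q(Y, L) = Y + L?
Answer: -79441224311/69418956 ≈ -1144.4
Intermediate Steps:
Q(Y, L) = L + Y
X(Z, c) = 2*Z (X(Z, c) = Z + Z = 2*Z)
((5477/(((17*(11/(-3) + 7/12))*17)) + 14459/(-6492)) + X(14, 32)) - 1164 = ((5477/(((17*(11/(-3) + 7/12))*17)) + 14459/(-6492)) + 2*14) - 1164 = ((5477/(((17*(11*(-⅓) + 7*(1/12)))*17)) + 14459*(-1/6492)) + 28) - 1164 = ((5477/(((17*(-11/3 + 7/12))*17)) - 14459/6492) + 28) - 1164 = ((5477/(((17*(-37/12))*17)) - 14459/6492) + 28) - 1164 = ((5477/((-629/12*17)) - 14459/6492) + 28) - 1164 = ((5477/(-10693/12) - 14459/6492) + 28) - 1164 = ((5477*(-12/10693) - 14459/6492) + 28) - 1164 = ((-65724/10693 - 14459/6492) + 28) - 1164 = (-581290295/69418956 + 28) - 1164 = 1362440473/69418956 - 1164 = -79441224311/69418956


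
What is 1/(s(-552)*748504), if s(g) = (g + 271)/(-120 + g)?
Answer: 84/26291203 ≈ 3.1950e-6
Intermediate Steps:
s(g) = (271 + g)/(-120 + g)
1/(s(-552)*748504) = 1/(((271 - 552)/(-120 - 552))*748504) = (1/748504)/(-281/(-672)) = (1/748504)/(-1/672*(-281)) = (1/748504)/(281/672) = (672/281)*(1/748504) = 84/26291203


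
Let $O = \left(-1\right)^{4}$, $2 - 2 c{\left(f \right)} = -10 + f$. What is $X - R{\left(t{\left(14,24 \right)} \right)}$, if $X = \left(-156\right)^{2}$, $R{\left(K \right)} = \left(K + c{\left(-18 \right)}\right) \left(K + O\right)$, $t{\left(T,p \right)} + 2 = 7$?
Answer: $24216$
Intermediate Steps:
$c{\left(f \right)} = 6 - \frac{f}{2}$ ($c{\left(f \right)} = 1 - \frac{-10 + f}{2} = 1 - \left(-5 + \frac{f}{2}\right) = 6 - \frac{f}{2}$)
$t{\left(T,p \right)} = 5$ ($t{\left(T,p \right)} = -2 + 7 = 5$)
$O = 1$
$R{\left(K \right)} = \left(1 + K\right) \left(15 + K\right)$ ($R{\left(K \right)} = \left(K + \left(6 - -9\right)\right) \left(K + 1\right) = \left(K + \left(6 + 9\right)\right) \left(1 + K\right) = \left(K + 15\right) \left(1 + K\right) = \left(15 + K\right) \left(1 + K\right) = \left(1 + K\right) \left(15 + K\right)$)
$X = 24336$
$X - R{\left(t{\left(14,24 \right)} \right)} = 24336 - \left(15 + 5^{2} + 16 \cdot 5\right) = 24336 - \left(15 + 25 + 80\right) = 24336 - 120 = 24216$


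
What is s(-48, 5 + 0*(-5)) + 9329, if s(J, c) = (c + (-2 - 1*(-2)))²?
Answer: 9354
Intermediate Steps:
s(J, c) = c² (s(J, c) = (c + (-2 + 2))² = (c + 0)² = c²)
s(-48, 5 + 0*(-5)) + 9329 = (5 + 0*(-5))² + 9329 = (5 + 0)² + 9329 = 5² + 9329 = 25 + 9329 = 9354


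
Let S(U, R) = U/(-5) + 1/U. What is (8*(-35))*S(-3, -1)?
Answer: -224/3 ≈ -74.667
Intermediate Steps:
S(U, R) = 1/U - U/5 (S(U, R) = U*(-⅕) + 1/U = -U/5 + 1/U = 1/U - U/5)
(8*(-35))*S(-3, -1) = (8*(-35))*(1/(-3) - ⅕*(-3)) = -280*(-⅓ + ⅗) = -280*4/15 = -224/3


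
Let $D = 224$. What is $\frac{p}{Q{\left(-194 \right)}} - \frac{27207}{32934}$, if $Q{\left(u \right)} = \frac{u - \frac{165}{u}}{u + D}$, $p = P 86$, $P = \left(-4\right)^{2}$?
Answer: $- \frac{88255161459}{411356638} \approx -214.55$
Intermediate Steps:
$P = 16$
$p = 1376$ ($p = 16 \cdot 86 = 1376$)
$Q{\left(u \right)} = \frac{u - \frac{165}{u}}{224 + u}$ ($Q{\left(u \right)} = \frac{u - \frac{165}{u}}{u + 224} = \frac{u - \frac{165}{u}}{224 + u}$)
$\frac{p}{Q{\left(-194 \right)}} - \frac{27207}{32934} = \frac{1376}{\frac{1}{-194} \frac{1}{224 - 194} \left(-165 + \left(-194\right)^{2}\right)} - \frac{27207}{32934} = \frac{1376}{\left(- \frac{1}{194}\right) \frac{1}{30} \left(-165 + 37636\right)} - \frac{9069}{10978} = \frac{1376}{\left(- \frac{1}{194}\right) \frac{1}{30} \cdot 37471} - \frac{9069}{10978} = \frac{1376}{- \frac{37471}{5820}} - \frac{9069}{10978} = 1376 \left(- \frac{5820}{37471}\right) - \frac{9069}{10978} = - \frac{8008320}{37471} - \frac{9069}{10978} = - \frac{88255161459}{411356638}$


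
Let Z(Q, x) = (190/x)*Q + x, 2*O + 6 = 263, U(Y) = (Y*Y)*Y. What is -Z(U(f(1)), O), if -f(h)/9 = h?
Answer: 487991/514 ≈ 949.40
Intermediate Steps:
f(h) = -9*h
U(Y) = Y**3 (U(Y) = Y**2*Y = Y**3)
O = 257/2 (O = -3 + (1/2)*263 = -3 + 263/2 = 257/2 ≈ 128.50)
Z(Q, x) = x + 190*Q/x (Z(Q, x) = 190*Q/x + x = x + 190*Q/x)
-Z(U(f(1)), O) = -(257/2 + 190*(-9*1)**3/(257/2)) = -(257/2 + 190*(-9)**3*(2/257)) = -(257/2 + 190*(-729)*(2/257)) = -(257/2 - 277020/257) = -1*(-487991/514) = 487991/514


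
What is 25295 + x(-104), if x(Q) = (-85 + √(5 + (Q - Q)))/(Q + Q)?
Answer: 5261445/208 - √5/208 ≈ 25295.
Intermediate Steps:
x(Q) = (-85 + √5)/(2*Q) (x(Q) = (-85 + √(5 + 0))/((2*Q)) = (-85 + √5)*(1/(2*Q)) = (-85 + √5)/(2*Q))
25295 + x(-104) = 25295 + (½)*(-85 + √5)/(-104) = 25295 + (½)*(-1/104)*(-85 + √5) = 25295 + (85/208 - √5/208) = 5261445/208 - √5/208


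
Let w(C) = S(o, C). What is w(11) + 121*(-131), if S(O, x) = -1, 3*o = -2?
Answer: -15852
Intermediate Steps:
o = -2/3 (o = (1/3)*(-2) = -2/3 ≈ -0.66667)
w(C) = -1
w(11) + 121*(-131) = -1 + 121*(-131) = -1 - 15851 = -15852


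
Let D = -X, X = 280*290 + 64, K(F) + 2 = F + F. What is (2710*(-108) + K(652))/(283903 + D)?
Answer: -291378/202639 ≈ -1.4379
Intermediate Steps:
K(F) = -2 + 2*F (K(F) = -2 + (F + F) = -2 + 2*F)
X = 81264 (X = 81200 + 64 = 81264)
D = -81264 (D = -1*81264 = -81264)
(2710*(-108) + K(652))/(283903 + D) = (2710*(-108) + (-2 + 2*652))/(283903 - 81264) = (-292680 + (-2 + 1304))/202639 = (-292680 + 1302)*(1/202639) = -291378*1/202639 = -291378/202639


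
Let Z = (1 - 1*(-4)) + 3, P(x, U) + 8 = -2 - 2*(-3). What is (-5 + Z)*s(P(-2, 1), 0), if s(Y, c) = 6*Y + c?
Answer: -72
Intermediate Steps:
P(x, U) = -4 (P(x, U) = -8 + (-2 - 2*(-3)) = -8 + (-2 + 6) = -8 + 4 = -4)
s(Y, c) = c + 6*Y
Z = 8 (Z = (1 + 4) + 3 = 5 + 3 = 8)
(-5 + Z)*s(P(-2, 1), 0) = (-5 + 8)*(0 + 6*(-4)) = 3*(0 - 24) = 3*(-24) = -72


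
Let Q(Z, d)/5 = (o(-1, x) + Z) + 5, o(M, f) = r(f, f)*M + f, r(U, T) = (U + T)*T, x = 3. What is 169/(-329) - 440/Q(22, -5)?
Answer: -7745/987 ≈ -7.8470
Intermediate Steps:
r(U, T) = T*(T + U) (r(U, T) = (T + U)*T = T*(T + U))
o(M, f) = f + 2*M*f² (o(M, f) = (f*(f + f))*M + f = (f*(2*f))*M + f = (2*f²)*M + f = 2*M*f² + f = f + 2*M*f²)
Q(Z, d) = -50 + 5*Z (Q(Z, d) = 5*((3*(1 + 2*(-1)*3) + Z) + 5) = 5*((3*(1 - 6) + Z) + 5) = 5*((3*(-5) + Z) + 5) = 5*((-15 + Z) + 5) = 5*(-10 + Z) = -50 + 5*Z)
169/(-329) - 440/Q(22, -5) = 169/(-329) - 440/(-50 + 5*22) = 169*(-1/329) - 440/(-50 + 110) = -169/329 - 440/60 = -169/329 - 440*1/60 = -169/329 - 22/3 = -7745/987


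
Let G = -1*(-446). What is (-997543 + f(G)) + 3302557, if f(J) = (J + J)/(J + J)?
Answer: 2305015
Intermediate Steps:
G = 446
f(J) = 1 (f(J) = (2*J)/((2*J)) = (2*J)*(1/(2*J)) = 1)
(-997543 + f(G)) + 3302557 = (-997543 + 1) + 3302557 = -997542 + 3302557 = 2305015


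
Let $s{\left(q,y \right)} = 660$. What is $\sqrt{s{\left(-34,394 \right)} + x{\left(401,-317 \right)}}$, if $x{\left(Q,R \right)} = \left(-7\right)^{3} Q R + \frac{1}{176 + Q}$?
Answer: $\frac{8 \sqrt{226817198069}}{577} \approx 6603.2$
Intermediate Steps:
$x{\left(Q,R \right)} = \frac{1}{176 + Q} - 343 Q R$ ($x{\left(Q,R \right)} = - 343 Q R + \frac{1}{176 + Q} = \frac{1}{176 + Q} - 343 Q R$)
$\sqrt{s{\left(-34,394 \right)} + x{\left(401,-317 \right)}} = \sqrt{660 + \frac{1 - 24207568 \left(-317\right) - - 108731 \cdot 401^{2}}{176 + 401}} = \sqrt{660 + \frac{1 + 7673799056 - \left(-108731\right) 160801}{577}} = \sqrt{660 + \frac{1 + 7673799056 + 17484053531}{577}} = \sqrt{660 + \frac{1}{577} \cdot 25157852588} = \sqrt{660 + \frac{25157852588}{577}} = \sqrt{\frac{25158233408}{577}} = \frac{8 \sqrt{226817198069}}{577}$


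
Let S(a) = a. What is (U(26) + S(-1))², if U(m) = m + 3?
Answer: 784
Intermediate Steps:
U(m) = 3 + m
(U(26) + S(-1))² = ((3 + 26) - 1)² = (29 - 1)² = 28² = 784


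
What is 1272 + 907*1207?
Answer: 1096021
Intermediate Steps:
1272 + 907*1207 = 1272 + 1094749 = 1096021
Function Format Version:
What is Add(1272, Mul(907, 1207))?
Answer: 1096021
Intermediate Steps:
Add(1272, Mul(907, 1207)) = Add(1272, 1094749) = 1096021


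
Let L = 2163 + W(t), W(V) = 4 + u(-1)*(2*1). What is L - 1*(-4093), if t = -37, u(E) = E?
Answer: 6258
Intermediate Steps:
W(V) = 2 (W(V) = 4 - 2 = 2)
L = 2165 (L = 2163 + 2 = 2165)
L - 1*(-4093) = 2165 - 1*(-4093) = 2165 + 4093 = 6258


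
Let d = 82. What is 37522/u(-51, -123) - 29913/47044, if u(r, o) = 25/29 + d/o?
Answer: 153570583695/799748 ≈ 1.9202e+5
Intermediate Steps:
u(r, o) = 25/29 + 82/o
37522/u(-51, -123) - 29913/47044 = 37522/(25/29 + 82/(-123)) - 29913/47044 = 37522/(25/29 + 82*(-1/123)) - 29913*1/47044 = 37522/(25/29 - 2/3) - 29913/47044 = 37522/(17/87) - 29913/47044 = 37522*(87/17) - 29913/47044 = 3264414/17 - 29913/47044 = 153570583695/799748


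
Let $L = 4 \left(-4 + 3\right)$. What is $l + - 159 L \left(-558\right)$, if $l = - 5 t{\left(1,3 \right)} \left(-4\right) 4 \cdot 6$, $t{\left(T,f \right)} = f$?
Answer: $-353448$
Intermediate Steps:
$l = 1440$ ($l = \left(-5\right) 3 \left(-4\right) 4 \cdot 6 = - 15 \left(\left(-16\right) 6\right) = \left(-15\right) \left(-96\right) = 1440$)
$L = -4$ ($L = 4 \left(-1\right) = -4$)
$l + - 159 L \left(-558\right) = 1440 + \left(-159\right) \left(-4\right) \left(-558\right) = 1440 + 636 \left(-558\right) = 1440 - 354888 = -353448$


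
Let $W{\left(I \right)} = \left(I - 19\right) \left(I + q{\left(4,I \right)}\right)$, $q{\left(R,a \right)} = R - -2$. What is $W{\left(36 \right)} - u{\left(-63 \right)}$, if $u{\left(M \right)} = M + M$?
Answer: $840$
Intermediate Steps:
$q{\left(R,a \right)} = 2 + R$ ($q{\left(R,a \right)} = R + 2 = 2 + R$)
$W{\left(I \right)} = \left(-19 + I\right) \left(6 + I\right)$ ($W{\left(I \right)} = \left(I - 19\right) \left(I + \left(2 + 4\right)\right) = \left(-19 + I\right) \left(I + 6\right) = \left(-19 + I\right) \left(6 + I\right)$)
$u{\left(M \right)} = 2 M$
$W{\left(36 \right)} - u{\left(-63 \right)} = \left(-114 + 36^{2} - 468\right) - 2 \left(-63\right) = \left(-114 + 1296 - 468\right) - -126 = 714 + 126 = 840$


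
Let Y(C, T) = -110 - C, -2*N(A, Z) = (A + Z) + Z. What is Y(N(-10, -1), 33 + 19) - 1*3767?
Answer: -3883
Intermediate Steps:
N(A, Z) = -Z - A/2 (N(A, Z) = -((A + Z) + Z)/2 = -(A + 2*Z)/2 = -Z - A/2)
Y(N(-10, -1), 33 + 19) - 1*3767 = (-110 - (-1*(-1) - ½*(-10))) - 1*3767 = (-110 - (1 + 5)) - 3767 = (-110 - 1*6) - 3767 = (-110 - 6) - 3767 = -116 - 3767 = -3883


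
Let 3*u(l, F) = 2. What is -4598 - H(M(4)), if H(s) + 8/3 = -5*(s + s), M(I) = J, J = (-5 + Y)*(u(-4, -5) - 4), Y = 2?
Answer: -13486/3 ≈ -4495.3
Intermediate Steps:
u(l, F) = ⅔ (u(l, F) = (⅓)*2 = ⅔)
J = 10 (J = (-5 + 2)*(⅔ - 4) = -3*(-10/3) = 10)
M(I) = 10
H(s) = -8/3 - 10*s (H(s) = -8/3 - 5*(s + s) = -8/3 - 10*s)
-4598 - H(M(4)) = -4598 - (-8/3 - 10*10) = -4598 - (-8/3 - 100) = -4598 - 1*(-308/3) = -4598 + 308/3 = -13486/3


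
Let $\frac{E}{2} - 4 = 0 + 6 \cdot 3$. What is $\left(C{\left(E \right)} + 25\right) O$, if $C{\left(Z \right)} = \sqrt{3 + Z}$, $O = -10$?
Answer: $-250 - 10 \sqrt{47} \approx -318.56$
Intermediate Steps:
$E = 44$ ($E = 8 + 2 \left(0 + 6 \cdot 3\right) = 8 + 2 \left(0 + 18\right) = 8 + 2 \cdot 18 = 8 + 36 = 44$)
$\left(C{\left(E \right)} + 25\right) O = \left(\sqrt{3 + 44} + 25\right) \left(-10\right) = \left(\sqrt{47} + 25\right) \left(-10\right) = \left(25 + \sqrt{47}\right) \left(-10\right) = -250 - 10 \sqrt{47}$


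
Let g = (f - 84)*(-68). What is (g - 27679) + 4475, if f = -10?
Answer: -16812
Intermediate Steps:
g = 6392 (g = (-10 - 84)*(-68) = -94*(-68) = 6392)
(g - 27679) + 4475 = (6392 - 27679) + 4475 = -21287 + 4475 = -16812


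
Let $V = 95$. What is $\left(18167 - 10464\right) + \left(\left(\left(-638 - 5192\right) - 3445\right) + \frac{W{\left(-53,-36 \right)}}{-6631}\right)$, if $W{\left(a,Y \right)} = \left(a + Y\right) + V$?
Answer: $- \frac{10423938}{6631} \approx -1572.0$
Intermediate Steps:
$W{\left(a,Y \right)} = 95 + Y + a$ ($W{\left(a,Y \right)} = \left(a + Y\right) + 95 = \left(Y + a\right) + 95 = 95 + Y + a$)
$\left(18167 - 10464\right) + \left(\left(\left(-638 - 5192\right) - 3445\right) + \frac{W{\left(-53,-36 \right)}}{-6631}\right) = \left(18167 - 10464\right) + \left(\left(\left(-638 - 5192\right) - 3445\right) + \frac{95 - 36 - 53}{-6631}\right) = 7703 + \left(\left(-5830 - 3445\right) + 6 \left(- \frac{1}{6631}\right)\right) = 7703 - \frac{61502531}{6631} = - \frac{10423938}{6631}$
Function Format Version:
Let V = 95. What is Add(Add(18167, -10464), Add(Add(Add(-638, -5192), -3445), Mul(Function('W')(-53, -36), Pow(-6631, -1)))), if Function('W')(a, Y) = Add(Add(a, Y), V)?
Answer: Rational(-10423938, 6631) ≈ -1572.0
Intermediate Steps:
Function('W')(a, Y) = Add(95, Y, a) (Function('W')(a, Y) = Add(Add(a, Y), 95) = Add(Add(Y, a), 95) = Add(95, Y, a))
Add(Add(18167, -10464), Add(Add(Add(-638, -5192), -3445), Mul(Function('W')(-53, -36), Pow(-6631, -1)))) = Add(Add(18167, -10464), Add(Add(Add(-638, -5192), -3445), Mul(Add(95, -36, -53), Pow(-6631, -1)))) = Add(7703, Add(Add(-5830, -3445), Mul(6, Rational(-1, 6631)))) = Add(7703, Add(-9275, Rational(-6, 6631))) = Add(7703, Rational(-61502531, 6631)) = Rational(-10423938, 6631)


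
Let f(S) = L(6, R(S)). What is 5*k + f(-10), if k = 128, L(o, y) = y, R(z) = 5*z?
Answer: 590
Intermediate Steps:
f(S) = 5*S
5*k + f(-10) = 5*128 + 5*(-10) = 640 - 50 = 590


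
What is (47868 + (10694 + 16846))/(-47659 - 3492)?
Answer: -75408/51151 ≈ -1.4742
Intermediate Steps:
(47868 + (10694 + 16846))/(-47659 - 3492) = (47868 + 27540)/(-51151) = 75408*(-1/51151) = -75408/51151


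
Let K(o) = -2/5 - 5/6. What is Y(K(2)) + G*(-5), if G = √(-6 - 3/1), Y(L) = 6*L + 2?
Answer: -27/5 - 15*I ≈ -5.4 - 15.0*I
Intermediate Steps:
K(o) = -37/30 (K(o) = -2*⅕ - 5*⅙ = -⅖ - ⅚ = -37/30)
Y(L) = 2 + 6*L
G = 3*I (G = √(-6 - 3*1) = √(-6 - 3) = √(-9) = 3*I ≈ 3.0*I)
Y(K(2)) + G*(-5) = (2 + 6*(-37/30)) + (3*I)*(-5) = (2 - 37/5) - 15*I = -27/5 - 15*I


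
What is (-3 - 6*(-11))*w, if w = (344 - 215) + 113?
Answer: 15246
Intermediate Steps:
w = 242 (w = 129 + 113 = 242)
(-3 - 6*(-11))*w = (-3 - 6*(-11))*242 = (-3 + 66)*242 = 63*242 = 15246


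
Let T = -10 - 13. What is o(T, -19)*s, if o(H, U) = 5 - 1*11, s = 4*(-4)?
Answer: 96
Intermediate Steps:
s = -16
T = -23
o(H, U) = -6 (o(H, U) = 5 - 11 = -6)
o(T, -19)*s = -6*(-16) = 96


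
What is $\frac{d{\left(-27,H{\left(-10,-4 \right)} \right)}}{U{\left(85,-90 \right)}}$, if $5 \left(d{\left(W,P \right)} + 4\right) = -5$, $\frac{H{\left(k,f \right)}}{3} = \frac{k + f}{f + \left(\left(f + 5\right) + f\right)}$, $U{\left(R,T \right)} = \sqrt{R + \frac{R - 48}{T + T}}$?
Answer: $- \frac{30 \sqrt{76315}}{15263} \approx -0.54298$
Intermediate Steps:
$U{\left(R,T \right)} = \sqrt{R + \frac{-48 + R}{2 T}}$
$H{\left(k,f \right)} = \frac{3 \left(f + k\right)}{5 + 3 f}$ ($H{\left(k,f \right)} = 3 \frac{k + f}{f + \left(\left(f + 5\right) + f\right)} = 3 \frac{f + k}{f + \left(\left(5 + f\right) + f\right)} = 3 \frac{f + k}{f + \left(5 + 2 f\right)} = 3 \frac{f + k}{5 + 3 f} = \frac{3 \left(f + k\right)}{5 + 3 f}$)
$d{\left(W,P \right)} = -5$ ($d{\left(W,P \right)} = -4 + \frac{1}{5} \left(-5\right) = -4 - 1 = -5$)
$\frac{d{\left(-27,H{\left(-10,-4 \right)} \right)}}{U{\left(85,-90 \right)}} = - \frac{5}{\frac{1}{2} \sqrt{2} \sqrt{\frac{-48 + 85 + 2 \cdot 85 \left(-90\right)}{-90}}} = - \frac{5}{\frac{1}{2} \sqrt{2} \sqrt{- \frac{-48 + 85 - 15300}{90}}} = - \frac{5}{\frac{1}{2} \sqrt{2} \sqrt{\left(- \frac{1}{90}\right) \left(-15263\right)}} = - \frac{5}{\frac{1}{2} \sqrt{2} \sqrt{\frac{15263}{90}}} = - \frac{5}{\frac{1}{2} \sqrt{2} \frac{\sqrt{152630}}{30}} = - \frac{5}{\frac{1}{30} \sqrt{76315}} = - 5 \frac{6 \sqrt{76315}}{15263} = - \frac{30 \sqrt{76315}}{15263}$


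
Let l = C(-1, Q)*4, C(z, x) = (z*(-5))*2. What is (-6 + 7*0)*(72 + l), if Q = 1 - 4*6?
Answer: -672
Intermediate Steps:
Q = -23 (Q = 1 - 24 = -23)
C(z, x) = -10*z (C(z, x) = -5*z*2 = -10*z)
l = 40 (l = -10*(-1)*4 = 10*4 = 40)
(-6 + 7*0)*(72 + l) = (-6 + 7*0)*(72 + 40) = (-6 + 0)*112 = -6*112 = -672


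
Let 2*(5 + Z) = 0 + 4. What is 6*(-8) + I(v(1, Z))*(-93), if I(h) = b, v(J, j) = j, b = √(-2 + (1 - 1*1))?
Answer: -48 - 93*I*√2 ≈ -48.0 - 131.52*I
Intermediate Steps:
Z = -3 (Z = -5 + (0 + 4)/2 = -5 + (½)*4 = -5 + 2 = -3)
b = I*√2 (b = √(-2 + (1 - 1)) = √(-2 + 0) = √(-2) = I*√2 ≈ 1.4142*I)
I(h) = I*√2
6*(-8) + I(v(1, Z))*(-93) = 6*(-8) + (I*√2)*(-93) = -48 - 93*I*√2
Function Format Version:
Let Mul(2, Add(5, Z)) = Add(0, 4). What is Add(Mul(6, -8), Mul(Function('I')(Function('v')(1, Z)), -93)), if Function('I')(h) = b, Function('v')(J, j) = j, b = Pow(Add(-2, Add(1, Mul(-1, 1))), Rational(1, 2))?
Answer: Add(-48, Mul(-93, I, Pow(2, Rational(1, 2)))) ≈ Add(-48.000, Mul(-131.52, I))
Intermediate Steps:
Z = -3 (Z = Add(-5, Mul(Rational(1, 2), Add(0, 4))) = Add(-5, Mul(Rational(1, 2), 4)) = Add(-5, 2) = -3)
b = Mul(I, Pow(2, Rational(1, 2))) (b = Pow(Add(-2, Add(1, -1)), Rational(1, 2)) = Pow(Add(-2, 0), Rational(1, 2)) = Pow(-2, Rational(1, 2)) = Mul(I, Pow(2, Rational(1, 2))) ≈ Mul(1.4142, I))
Function('I')(h) = Mul(I, Pow(2, Rational(1, 2)))
Add(Mul(6, -8), Mul(Function('I')(Function('v')(1, Z)), -93)) = Add(Mul(6, -8), Mul(Mul(I, Pow(2, Rational(1, 2))), -93)) = Add(-48, Mul(-93, I, Pow(2, Rational(1, 2))))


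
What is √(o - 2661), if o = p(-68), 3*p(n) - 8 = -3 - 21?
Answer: I*√23997/3 ≈ 51.637*I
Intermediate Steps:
p(n) = -16/3 (p(n) = 8/3 + (-3 - 21)/3 = 8/3 + (⅓)*(-24) = 8/3 - 8 = -16/3)
o = -16/3 ≈ -5.3333
√(o - 2661) = √(-16/3 - 2661) = √(-7999/3) = I*√23997/3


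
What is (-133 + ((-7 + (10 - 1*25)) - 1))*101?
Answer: -15756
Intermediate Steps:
(-133 + ((-7 + (10 - 1*25)) - 1))*101 = (-133 + ((-7 + (10 - 25)) - 1))*101 = (-133 + ((-7 - 15) - 1))*101 = (-133 + (-22 - 1))*101 = (-133 - 23)*101 = -156*101 = -15756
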